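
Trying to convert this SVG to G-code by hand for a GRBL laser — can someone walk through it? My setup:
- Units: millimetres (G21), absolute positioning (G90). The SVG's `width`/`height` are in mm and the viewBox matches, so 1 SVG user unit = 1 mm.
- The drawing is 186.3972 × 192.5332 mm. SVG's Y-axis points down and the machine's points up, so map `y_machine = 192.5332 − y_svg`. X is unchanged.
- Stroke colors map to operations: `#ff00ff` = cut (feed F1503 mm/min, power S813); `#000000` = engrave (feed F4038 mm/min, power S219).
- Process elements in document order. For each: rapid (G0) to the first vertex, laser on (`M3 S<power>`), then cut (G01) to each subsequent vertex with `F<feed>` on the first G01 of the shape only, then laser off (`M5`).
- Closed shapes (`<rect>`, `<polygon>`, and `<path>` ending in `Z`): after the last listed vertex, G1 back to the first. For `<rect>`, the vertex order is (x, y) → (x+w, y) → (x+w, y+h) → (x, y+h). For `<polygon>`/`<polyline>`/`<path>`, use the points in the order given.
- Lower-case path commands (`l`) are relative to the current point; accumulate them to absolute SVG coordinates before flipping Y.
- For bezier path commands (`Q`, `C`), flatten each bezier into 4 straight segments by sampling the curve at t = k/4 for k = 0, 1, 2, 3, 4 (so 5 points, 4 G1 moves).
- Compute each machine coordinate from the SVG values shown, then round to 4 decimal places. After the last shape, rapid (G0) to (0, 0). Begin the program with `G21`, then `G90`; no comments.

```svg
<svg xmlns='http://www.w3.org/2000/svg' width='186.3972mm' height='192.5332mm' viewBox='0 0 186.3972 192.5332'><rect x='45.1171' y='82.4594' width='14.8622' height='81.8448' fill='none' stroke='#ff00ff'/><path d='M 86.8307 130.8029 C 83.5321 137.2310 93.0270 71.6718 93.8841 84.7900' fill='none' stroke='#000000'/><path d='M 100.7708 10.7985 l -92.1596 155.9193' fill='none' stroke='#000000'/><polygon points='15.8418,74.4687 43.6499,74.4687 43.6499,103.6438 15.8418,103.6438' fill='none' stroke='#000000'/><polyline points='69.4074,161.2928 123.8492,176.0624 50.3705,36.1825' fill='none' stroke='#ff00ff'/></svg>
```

viewBox `0 0 186.3972 192.5332` with mm width/height → 1 unit = 1 mm. Flip: y_m = 192.5332 − y_svg.

**Shape 1** — `<rect>` rectangle, stroke `#ff00ff` → cut (S813, F1503). Machine vertices: (45.1171,110.0738) → (59.9793,110.0738) → (59.9793,28.2290) → (45.1171,28.2290) → (45.1171,110.0738). Closed: final G1 returns to the first vertex.

**Shape 2** — `<path>` cubic bezier, stroke `#000000` → engrave (S219, F4038). Control points (SVG): P0=(86.8307,130.8029), P1=(83.5321,137.2310), P2=(93.0270,71.6718), P3=(93.8841,84.7900); sampled at t=k/4. Machine vertices: (86.8307,61.7303) → (86.4207,68.0527) → (88.7990,87.2455) → (91.9566,105.1840) → (93.8841,107.7432). Open path.

**Shape 3** — `<path>` line segment, stroke `#000000` → engrave (S219, F4038). Machine vertices: (100.7708,181.7347) → (8.6112,25.8154). Open path.

**Shape 4** — `<polygon>` rectangle, stroke `#000000` → engrave (S219, F4038). Machine vertices: (15.8418,118.0645) → (43.6499,118.0645) → (43.6499,88.8894) → (15.8418,88.8894) → (15.8418,118.0645). Closed: final G1 returns to the first vertex.

**Shape 5** — `<polyline>` open polyline, stroke `#ff00ff` → cut (S813, F1503). Machine vertices: (69.4074,31.2404) → (123.8492,16.4708) → (50.3705,156.3507). Open path.

G21
G90
G0 X45.1171 Y110.0738
M3 S813
G01 X59.9793 Y110.0738 F1503
G01 X59.9793 Y28.2290
G01 X45.1171 Y28.2290
G01 X45.1171 Y110.0738
M5
G0 X86.8307 Y61.7303
M3 S219
G01 X86.4207 Y68.0527 F4038
G01 X88.7990 Y87.2455
G01 X91.9566 Y105.1840
G01 X93.8841 Y107.7432
M5
G0 X100.7708 Y181.7347
M3 S219
G01 X8.6112 Y25.8154 F4038
M5
G0 X15.8418 Y118.0645
M3 S219
G01 X43.6499 Y118.0645 F4038
G01 X43.6499 Y88.8894
G01 X15.8418 Y88.8894
G01 X15.8418 Y118.0645
M5
G0 X69.4074 Y31.2404
M3 S813
G01 X123.8492 Y16.4708 F1503
G01 X50.3705 Y156.3507
M5
G0 X0.0000 Y0.0000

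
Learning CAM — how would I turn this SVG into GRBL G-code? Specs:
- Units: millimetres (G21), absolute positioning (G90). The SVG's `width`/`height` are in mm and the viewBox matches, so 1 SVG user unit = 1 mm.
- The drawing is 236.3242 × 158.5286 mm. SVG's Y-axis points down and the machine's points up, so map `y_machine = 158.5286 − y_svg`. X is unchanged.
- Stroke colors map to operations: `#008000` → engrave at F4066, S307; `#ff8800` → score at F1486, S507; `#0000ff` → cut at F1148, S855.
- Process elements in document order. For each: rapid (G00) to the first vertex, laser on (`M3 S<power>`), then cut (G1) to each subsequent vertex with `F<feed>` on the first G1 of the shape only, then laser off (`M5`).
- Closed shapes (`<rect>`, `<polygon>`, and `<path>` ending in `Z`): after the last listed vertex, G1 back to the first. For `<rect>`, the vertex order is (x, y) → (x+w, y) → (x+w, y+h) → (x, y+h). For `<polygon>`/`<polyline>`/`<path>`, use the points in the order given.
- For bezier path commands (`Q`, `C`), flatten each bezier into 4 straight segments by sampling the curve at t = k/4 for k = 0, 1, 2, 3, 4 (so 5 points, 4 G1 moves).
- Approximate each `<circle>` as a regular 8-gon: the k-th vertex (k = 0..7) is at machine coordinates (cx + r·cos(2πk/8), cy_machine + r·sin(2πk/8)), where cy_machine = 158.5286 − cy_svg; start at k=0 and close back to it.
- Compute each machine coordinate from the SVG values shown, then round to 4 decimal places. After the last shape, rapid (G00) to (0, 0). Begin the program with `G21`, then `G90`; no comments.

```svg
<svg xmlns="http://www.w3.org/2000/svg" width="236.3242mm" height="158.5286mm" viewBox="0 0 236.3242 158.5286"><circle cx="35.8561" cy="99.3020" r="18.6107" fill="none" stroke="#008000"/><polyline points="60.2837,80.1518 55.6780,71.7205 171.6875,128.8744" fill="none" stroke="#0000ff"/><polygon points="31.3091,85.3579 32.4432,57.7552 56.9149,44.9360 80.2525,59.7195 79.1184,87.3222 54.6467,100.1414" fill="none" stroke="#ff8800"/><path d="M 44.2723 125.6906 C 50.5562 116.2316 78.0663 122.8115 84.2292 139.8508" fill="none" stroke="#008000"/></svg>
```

G21
G90
G00 X54.4668 Y59.2266
M3 S307
G1 X49.0159 Y72.3864 F4066
G1 X35.8561 Y77.8373
G1 X22.6963 Y72.3864
G1 X17.2454 Y59.2266
G1 X22.6963 Y46.0668
G1 X35.8561 Y40.6159
G1 X49.0159 Y46.0668
G1 X54.4668 Y59.2266
M5
G00 X60.2837 Y78.3768
M3 S855
G1 X55.6780 Y86.8081 F1148
G1 X171.6875 Y29.6542
M5
G00 X31.3091 Y73.1707
M3 S507
G1 X32.4432 Y100.7734 F1486
G1 X56.9149 Y113.5926
G1 X80.2525 Y98.8091
G1 X79.1184 Y71.2064
G1 X54.6467 Y58.3872
G1 X31.3091 Y73.1707
M5
G00 X44.2723 Y32.8380
M3 S307
G1 X52.2999 Y37.0121 F4066
G1 X64.2961 Y35.6948
G1 X76.2696 Y29.4090
G1 X84.2292 Y18.6778
M5
G00 X0.0000 Y0.0000

Since the viewBox matches the mm dimensions, user units are millimetres directly. The only transform is the Y-flip y_m = 158.5286 − y_svg.

Shape 1 is a circle drawn with `<circle>`. Its stroke #008000 means engrave at S307, F4066. After flipping Y the toolpath is (54.4668,59.2266) → (49.0159,72.3864) → (35.8561,77.8373) → (22.6963,72.3864) → (17.2454,59.2266) → (22.6963,46.0668) → (35.8561,40.6159) → (49.0159,46.0668) → (54.4668,59.2266), returning to the start.

Shape 2 is a open polyline drawn with `<polyline>`. Its stroke #0000ff means cut at S855, F1148. After flipping Y the toolpath is (60.2837,78.3768) → (55.6780,86.8081) → (171.6875,29.6542).

Shape 3 is a regular polygon drawn with `<polygon>`. Its stroke #ff8800 means score at S507, F1486. After flipping Y the toolpath is (31.3091,73.1707) → (32.4432,100.7734) → (56.9149,113.5926) → (80.2525,98.8091) → (79.1184,71.2064) → (54.6467,58.3872) → (31.3091,73.1707), returning to the start.

Shape 4 is a cubic bezier drawn with `<path>`. Its stroke #008000 means engrave at S307, F4066. After flipping Y the toolpath is (44.2723,32.8380) → (52.2999,37.0121) → (64.2961,35.6948) → (76.2696,29.4090) → (84.2292,18.6778).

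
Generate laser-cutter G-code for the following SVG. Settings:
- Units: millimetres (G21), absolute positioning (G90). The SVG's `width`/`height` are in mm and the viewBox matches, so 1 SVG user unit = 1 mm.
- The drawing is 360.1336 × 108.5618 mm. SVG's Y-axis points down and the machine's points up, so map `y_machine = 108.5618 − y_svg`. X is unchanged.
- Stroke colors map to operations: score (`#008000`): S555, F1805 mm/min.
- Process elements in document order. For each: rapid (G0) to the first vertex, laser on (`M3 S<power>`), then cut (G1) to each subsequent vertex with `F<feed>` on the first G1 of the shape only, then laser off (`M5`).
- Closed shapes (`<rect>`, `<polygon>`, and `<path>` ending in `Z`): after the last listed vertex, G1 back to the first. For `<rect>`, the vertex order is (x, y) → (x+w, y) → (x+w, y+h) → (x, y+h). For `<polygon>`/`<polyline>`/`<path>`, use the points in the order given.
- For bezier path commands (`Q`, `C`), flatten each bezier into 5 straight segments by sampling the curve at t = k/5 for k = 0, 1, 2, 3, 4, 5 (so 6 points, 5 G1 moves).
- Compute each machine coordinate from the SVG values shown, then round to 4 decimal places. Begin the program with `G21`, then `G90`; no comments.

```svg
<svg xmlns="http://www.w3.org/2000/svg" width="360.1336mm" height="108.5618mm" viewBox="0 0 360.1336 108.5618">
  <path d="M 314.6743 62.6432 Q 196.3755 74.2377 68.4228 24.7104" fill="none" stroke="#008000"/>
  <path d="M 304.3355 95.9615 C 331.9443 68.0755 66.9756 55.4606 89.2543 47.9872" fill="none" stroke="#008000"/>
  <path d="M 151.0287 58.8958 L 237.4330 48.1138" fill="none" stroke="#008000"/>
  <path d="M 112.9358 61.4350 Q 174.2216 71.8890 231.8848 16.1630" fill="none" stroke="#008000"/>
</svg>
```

G21
G90
G0 X314.6743 Y45.9186
M3 S555
G1 X266.9686 Y43.7257 F1805
G1 X218.4906 Y46.4225
G1 X169.2403 Y54.0090
G1 X119.2177 Y66.4854
G1 X68.4228 Y83.8514
M5
G0 X304.3355 Y12.6003
M3 S555
G1 X290.4301 Y27.5804 F1805
G1 X234.1377 Y39.3817
G1 X163.2898 Y48.4903
G1 X105.7182 Y55.3925
G1 X89.2543 Y60.5746
M5
G0 X151.0287 Y49.6660
M3 S555
G1 X237.4330 Y60.4480 F1805
M5
G0 X112.9358 Y47.1268
M3 S555
G1 X137.3052 Y45.5924 F1805
G1 X161.3848 Y49.3524
G1 X185.1746 Y58.4068
G1 X208.6746 Y72.7556
G1 X231.8848 Y92.3988
M5

Since the viewBox matches the mm dimensions, user units are millimetres directly. The only transform is the Y-flip y_m = 108.5618 − y_svg.

Shape 1 is a quadratic bezier drawn with `<path>`. Its stroke #008000 means score at S555, F1805. After flipping Y the toolpath is (314.6743,45.9186) → (266.9686,43.7257) → (218.4906,46.4225) → (169.2403,54.0090) → (119.2177,66.4854) → (68.4228,83.8514).

Shape 2 is a cubic bezier drawn with `<path>`. Its stroke #008000 means score at S555, F1805. After flipping Y the toolpath is (304.3355,12.6003) → (290.4301,27.5804) → (234.1377,39.3817) → (163.2898,48.4903) → (105.7182,55.3925) → (89.2543,60.5746).

Shape 3 is a line segment drawn with `<path>`. Its stroke #008000 means score at S555, F1805. After flipping Y the toolpath is (151.0287,49.6660) → (237.4330,60.4480).

Shape 4 is a quadratic bezier drawn with `<path>`. Its stroke #008000 means score at S555, F1805. After flipping Y the toolpath is (112.9358,47.1268) → (137.3052,45.5924) → (161.3848,49.3524) → (185.1746,58.4068) → (208.6746,72.7556) → (231.8848,92.3988).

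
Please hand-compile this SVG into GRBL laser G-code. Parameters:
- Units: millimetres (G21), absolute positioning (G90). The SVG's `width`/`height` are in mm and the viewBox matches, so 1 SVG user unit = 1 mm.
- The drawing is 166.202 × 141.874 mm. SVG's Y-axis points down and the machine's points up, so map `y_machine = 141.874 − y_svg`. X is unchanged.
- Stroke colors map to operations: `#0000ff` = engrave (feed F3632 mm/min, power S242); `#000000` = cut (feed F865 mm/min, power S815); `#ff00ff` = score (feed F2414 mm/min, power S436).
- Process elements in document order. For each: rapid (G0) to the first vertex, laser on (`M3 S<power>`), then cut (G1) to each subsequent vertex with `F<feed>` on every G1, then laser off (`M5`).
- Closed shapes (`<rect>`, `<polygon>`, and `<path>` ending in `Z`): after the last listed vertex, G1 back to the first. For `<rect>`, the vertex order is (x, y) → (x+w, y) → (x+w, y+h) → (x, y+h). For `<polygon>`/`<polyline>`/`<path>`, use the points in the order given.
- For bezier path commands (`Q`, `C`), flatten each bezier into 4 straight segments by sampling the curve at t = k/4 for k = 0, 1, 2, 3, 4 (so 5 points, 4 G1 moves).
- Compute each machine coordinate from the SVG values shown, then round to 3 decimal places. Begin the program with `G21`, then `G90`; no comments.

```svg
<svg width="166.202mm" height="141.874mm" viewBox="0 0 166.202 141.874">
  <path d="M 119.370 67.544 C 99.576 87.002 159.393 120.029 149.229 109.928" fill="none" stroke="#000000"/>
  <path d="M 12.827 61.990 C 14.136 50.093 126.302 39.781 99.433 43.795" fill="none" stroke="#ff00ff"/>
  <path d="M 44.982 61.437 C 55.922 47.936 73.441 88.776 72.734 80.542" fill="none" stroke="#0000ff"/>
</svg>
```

G21
G90
G0 X119.370 Y74.330
M3 S815
G1 X117.114 Y58.078 F865
G1 X130.688 Y42.053 F865
G1 X146.068 Y31.571 F865
G1 X149.229 Y31.946 F865
M5
G0 X12.827 Y79.884
M3 S436
G1 X30.690 Y88.310 F2414
G1 X66.697 Y94.948 F2414
G1 X97.420 Y98.602 F2414
G1 X99.433 Y98.079 F2414
M5
G0 X44.982 Y80.437
M3 S242
G1 X54.033 Y81.990 F3632
G1 X63.226 Y72.860 F3632
G1 X70.234 Y62.742 F3632
G1 X72.734 Y61.332 F3632
M5

viewBox `0 0 166.202 141.874` with mm width/height → 1 unit = 1 mm. Flip: y_m = 141.874 − y_svg.

**Shape 1** — `<path>` cubic bezier, stroke `#000000` → cut (S815, F865). Control points (SVG): P0=(119.370,67.544), P1=(99.576,87.002), P2=(159.393,120.029), P3=(149.229,109.928); sampled at t=k/4. Machine vertices: (119.370,74.330) → (117.114,58.078) → (130.688,42.053) → (146.068,31.571) → (149.229,31.946). Open path.

**Shape 2** — `<path>` cubic bezier, stroke `#ff00ff` → score (S436, F2414). Control points (SVG): P0=(12.827,61.990), P1=(14.136,50.093), P2=(126.302,39.781), P3=(99.433,43.795); sampled at t=k/4. Machine vertices: (12.827,79.884) → (30.690,88.310) → (66.697,94.948) → (97.420,98.602) → (99.433,98.079). Open path.

**Shape 3** — `<path>` cubic bezier, stroke `#0000ff` → engrave (S242, F3632). Control points (SVG): P0=(44.982,61.437), P1=(55.922,47.936), P2=(73.441,88.776), P3=(72.734,80.542); sampled at t=k/4. Machine vertices: (44.982,80.437) → (54.033,81.990) → (63.226,72.860) → (70.234,62.742) → (72.734,61.332). Open path.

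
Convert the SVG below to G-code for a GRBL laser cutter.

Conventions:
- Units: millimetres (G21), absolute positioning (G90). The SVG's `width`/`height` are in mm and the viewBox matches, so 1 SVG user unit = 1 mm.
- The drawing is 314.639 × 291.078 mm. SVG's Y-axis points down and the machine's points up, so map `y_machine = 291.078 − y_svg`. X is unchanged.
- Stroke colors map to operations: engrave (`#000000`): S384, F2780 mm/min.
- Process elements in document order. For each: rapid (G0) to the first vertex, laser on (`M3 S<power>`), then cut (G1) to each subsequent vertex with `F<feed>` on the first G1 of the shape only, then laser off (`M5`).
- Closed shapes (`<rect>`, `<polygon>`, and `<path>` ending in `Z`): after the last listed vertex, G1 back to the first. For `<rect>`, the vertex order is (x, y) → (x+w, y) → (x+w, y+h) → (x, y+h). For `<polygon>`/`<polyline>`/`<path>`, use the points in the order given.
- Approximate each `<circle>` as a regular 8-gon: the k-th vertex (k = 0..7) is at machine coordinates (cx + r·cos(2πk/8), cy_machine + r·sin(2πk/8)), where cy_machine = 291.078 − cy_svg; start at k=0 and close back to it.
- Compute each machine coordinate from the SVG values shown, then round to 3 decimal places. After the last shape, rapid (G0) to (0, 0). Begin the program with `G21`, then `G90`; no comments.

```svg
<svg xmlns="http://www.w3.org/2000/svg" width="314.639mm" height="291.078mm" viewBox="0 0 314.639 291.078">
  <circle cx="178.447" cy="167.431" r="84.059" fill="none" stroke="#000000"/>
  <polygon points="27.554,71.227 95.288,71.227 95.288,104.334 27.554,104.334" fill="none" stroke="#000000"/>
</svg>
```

G21
G90
G0 X262.506 Y123.647
M3 S384
G1 X237.886 Y183.086 F2780
G1 X178.447 Y207.706
G1 X119.008 Y183.086
G1 X94.388 Y123.647
G1 X119.008 Y64.208
G1 X178.447 Y39.588
G1 X237.886 Y64.208
G1 X262.506 Y123.647
M5
G0 X27.554 Y219.851
M3 S384
G1 X95.288 Y219.851 F2780
G1 X95.288 Y186.744
G1 X27.554 Y186.744
G1 X27.554 Y219.851
M5
G0 X0.000 Y0.000

1 u = 1 mm; y_m = 291.078 − y.

[1] `<circle>` circle, #000000→engrave S384 F2780: (262.506,123.647) → (237.886,183.086) → (178.447,207.706) → (119.008,183.086) → (94.388,123.647) → (119.008,64.208) → (178.447,39.588) → (237.886,64.208) → (262.506,123.647) (closed)

[2] `<polygon>` rectangle, #000000→engrave S384 F2780: (27.554,219.851) → (95.288,219.851) → (95.288,186.744) → (27.554,186.744) → (27.554,219.851) (closed)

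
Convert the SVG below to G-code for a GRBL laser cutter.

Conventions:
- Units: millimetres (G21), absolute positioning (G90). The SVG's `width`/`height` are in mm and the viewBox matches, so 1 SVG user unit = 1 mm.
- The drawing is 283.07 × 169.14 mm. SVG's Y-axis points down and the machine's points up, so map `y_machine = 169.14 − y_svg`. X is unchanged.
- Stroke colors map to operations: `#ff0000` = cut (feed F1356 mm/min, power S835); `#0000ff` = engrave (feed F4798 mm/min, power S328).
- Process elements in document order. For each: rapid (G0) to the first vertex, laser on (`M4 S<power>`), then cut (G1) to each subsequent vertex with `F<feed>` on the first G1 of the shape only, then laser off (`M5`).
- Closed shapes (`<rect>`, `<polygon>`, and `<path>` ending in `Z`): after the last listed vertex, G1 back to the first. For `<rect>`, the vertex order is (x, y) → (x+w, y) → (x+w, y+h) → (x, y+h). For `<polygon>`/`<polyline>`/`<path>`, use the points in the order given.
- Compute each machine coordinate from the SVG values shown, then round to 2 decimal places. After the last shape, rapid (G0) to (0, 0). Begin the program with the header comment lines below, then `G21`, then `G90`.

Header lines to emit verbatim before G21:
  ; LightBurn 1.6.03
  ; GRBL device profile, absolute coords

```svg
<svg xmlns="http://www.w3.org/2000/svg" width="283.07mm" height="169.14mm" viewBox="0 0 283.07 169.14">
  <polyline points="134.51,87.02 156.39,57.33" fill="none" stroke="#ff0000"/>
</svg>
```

Since the viewBox matches the mm dimensions, user units are millimetres directly. The only transform is the Y-flip y_m = 169.14 − y_svg.

Shape 1 is a line segment drawn with `<polyline>`. Its stroke #ff0000 means cut at S835, F1356. After flipping Y the toolpath is (134.51,82.12) → (156.39,111.81).

; LightBurn 1.6.03
; GRBL device profile, absolute coords
G21
G90
G0 X134.51 Y82.12
M4 S835
G1 X156.39 Y111.81 F1356
M5
G0 X0.00 Y0.00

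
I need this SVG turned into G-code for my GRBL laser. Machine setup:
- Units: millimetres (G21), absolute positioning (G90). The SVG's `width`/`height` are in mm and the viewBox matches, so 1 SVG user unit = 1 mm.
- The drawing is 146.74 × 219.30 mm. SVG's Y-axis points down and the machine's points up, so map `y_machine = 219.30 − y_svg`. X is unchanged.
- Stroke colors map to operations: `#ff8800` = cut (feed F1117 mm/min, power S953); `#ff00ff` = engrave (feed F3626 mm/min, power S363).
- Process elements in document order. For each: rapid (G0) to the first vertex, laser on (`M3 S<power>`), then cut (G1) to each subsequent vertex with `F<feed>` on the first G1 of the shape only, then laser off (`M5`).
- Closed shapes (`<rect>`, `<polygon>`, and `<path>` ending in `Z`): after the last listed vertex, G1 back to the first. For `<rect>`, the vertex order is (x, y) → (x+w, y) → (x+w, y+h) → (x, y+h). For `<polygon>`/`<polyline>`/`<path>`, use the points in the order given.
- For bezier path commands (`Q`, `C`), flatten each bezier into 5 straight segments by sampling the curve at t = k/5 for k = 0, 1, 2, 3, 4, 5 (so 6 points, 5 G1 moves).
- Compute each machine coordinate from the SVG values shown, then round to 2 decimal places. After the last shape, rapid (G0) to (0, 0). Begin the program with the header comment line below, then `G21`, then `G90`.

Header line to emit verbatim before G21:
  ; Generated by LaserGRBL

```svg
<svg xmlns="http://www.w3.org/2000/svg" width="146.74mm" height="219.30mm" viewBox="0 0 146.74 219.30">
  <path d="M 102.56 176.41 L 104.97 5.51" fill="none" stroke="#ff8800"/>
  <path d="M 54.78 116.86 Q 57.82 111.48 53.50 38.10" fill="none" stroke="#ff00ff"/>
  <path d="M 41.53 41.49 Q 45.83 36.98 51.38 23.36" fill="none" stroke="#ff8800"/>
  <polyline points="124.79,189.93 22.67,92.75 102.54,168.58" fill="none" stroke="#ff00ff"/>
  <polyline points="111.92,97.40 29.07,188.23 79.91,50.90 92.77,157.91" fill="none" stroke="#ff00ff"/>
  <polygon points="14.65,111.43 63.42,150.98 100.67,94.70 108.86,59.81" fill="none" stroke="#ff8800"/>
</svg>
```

; Generated by LaserGRBL
G21
G90
G0 X102.56 Y42.89
M3 S953
G1 X104.97 Y213.79 F1117
M5
G0 X54.78 Y102.44
M3 S363
G1 X55.70 Y107.31 F3626
G1 X56.03 Y117.62
G1 X55.78 Y133.38
G1 X54.93 Y154.57
G1 X53.50 Y181.20
M5
G0 X41.53 Y177.81
M3 S953
G1 X43.30 Y179.98 F1117
G1 X45.17 Y182.88
G1 X47.14 Y186.50
G1 X49.21 Y190.86
G1 X51.38 Y195.94
M5
G0 X124.79 Y29.37
M3 S363
G1 X22.67 Y126.55 F3626
G1 X102.54 Y50.72
M5
G0 X111.92 Y121.90
M3 S363
G1 X29.07 Y31.07 F3626
G1 X79.91 Y168.40
G1 X92.77 Y61.39
M5
G0 X14.65 Y107.87
M3 S953
G1 X63.42 Y68.32 F1117
G1 X100.67 Y124.60
G1 X108.86 Y159.49
G1 X14.65 Y107.87
M5
G0 X0.00 Y0.00

1 u = 1 mm; y_m = 219.30 − y.

[1] `<path>` line segment, #ff8800→cut S953 F1117: (102.56,42.89) → (104.97,213.79)

[2] `<path>` quadratic bezier, #ff00ff→engrave S363 F3626: (54.78,102.44) → (55.70,107.31) → (56.03,117.62) → (55.78,133.38) → (54.93,154.57) → (53.50,181.20)

[3] `<path>` quadratic bezier, #ff8800→cut S953 F1117: (41.53,177.81) → (43.30,179.98) → (45.17,182.88) → (47.14,186.50) → (49.21,190.86) → (51.38,195.94)

[4] `<polyline>` open polyline, #ff00ff→engrave S363 F3626: (124.79,29.37) → (22.67,126.55) → (102.54,50.72)

[5] `<polyline>` open polyline, #ff00ff→engrave S363 F3626: (111.92,121.90) → (29.07,31.07) → (79.91,168.40) → (92.77,61.39)

[6] `<polygon>` closed polygon, #ff8800→cut S953 F1117: (14.65,107.87) → (63.42,68.32) → (100.67,124.60) → (108.86,159.49) → (14.65,107.87) (closed)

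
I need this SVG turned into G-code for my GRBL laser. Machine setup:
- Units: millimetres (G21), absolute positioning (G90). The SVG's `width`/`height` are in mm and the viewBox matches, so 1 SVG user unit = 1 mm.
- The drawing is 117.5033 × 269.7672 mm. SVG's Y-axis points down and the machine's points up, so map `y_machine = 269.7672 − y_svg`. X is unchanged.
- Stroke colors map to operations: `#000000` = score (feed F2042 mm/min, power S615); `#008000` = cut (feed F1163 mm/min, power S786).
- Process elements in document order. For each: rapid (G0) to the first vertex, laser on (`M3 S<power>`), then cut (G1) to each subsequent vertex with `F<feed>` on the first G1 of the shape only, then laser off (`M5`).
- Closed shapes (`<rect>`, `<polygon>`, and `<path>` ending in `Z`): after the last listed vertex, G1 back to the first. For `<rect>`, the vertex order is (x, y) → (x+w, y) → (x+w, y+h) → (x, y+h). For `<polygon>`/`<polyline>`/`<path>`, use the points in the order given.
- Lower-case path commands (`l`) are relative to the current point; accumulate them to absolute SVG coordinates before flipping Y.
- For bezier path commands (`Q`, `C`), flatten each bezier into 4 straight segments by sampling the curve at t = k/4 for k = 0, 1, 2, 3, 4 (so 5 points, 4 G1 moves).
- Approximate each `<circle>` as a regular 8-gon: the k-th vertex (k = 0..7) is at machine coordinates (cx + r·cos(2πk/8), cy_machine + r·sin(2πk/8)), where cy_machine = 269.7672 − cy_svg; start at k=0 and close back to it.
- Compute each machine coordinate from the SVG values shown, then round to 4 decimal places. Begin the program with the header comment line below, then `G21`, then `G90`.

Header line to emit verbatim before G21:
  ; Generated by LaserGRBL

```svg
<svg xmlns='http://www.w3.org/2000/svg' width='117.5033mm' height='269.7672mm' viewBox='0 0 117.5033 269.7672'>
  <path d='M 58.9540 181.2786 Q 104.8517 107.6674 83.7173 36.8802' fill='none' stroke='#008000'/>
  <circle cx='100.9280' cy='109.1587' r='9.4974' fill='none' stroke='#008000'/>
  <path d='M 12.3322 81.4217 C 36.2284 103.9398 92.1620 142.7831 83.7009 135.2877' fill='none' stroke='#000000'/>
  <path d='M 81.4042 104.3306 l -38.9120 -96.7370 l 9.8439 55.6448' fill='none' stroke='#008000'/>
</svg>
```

; Generated by LaserGRBL
G21
G90
G0 X58.9540 Y88.4886
M3 S786
G1 X77.7133 Y125.1177 F1163
G1 X88.0937 Y161.3938
G1 X90.0950 Y197.3169
G1 X83.7173 Y232.8870
M5
G0 X110.4254 Y160.6085
M3 S786
G1 X107.6437 Y167.3242 F1163
G1 X100.9280 Y170.1059
G1 X94.2123 Y167.3242
G1 X91.4306 Y160.6085
G1 X94.2123 Y153.8928
G1 X100.9280 Y151.1111
G1 X107.6437 Y153.8928
G1 X110.4254 Y160.6085
M5
G0 X12.3322 Y188.3455
M3 S615
G1 X34.7546 Y169.3751 F2042
G1 X60.1505 Y150.1574
G1 X79.4795 Y136.5673
G1 X83.7009 Y134.4795
M5
G0 X81.4042 Y165.4366
M3 S786
G1 X42.4922 Y262.1736 F1163
G1 X52.3361 Y206.5288
M5

viewBox `0 0 117.5033 269.7672` with mm width/height → 1 unit = 1 mm. Flip: y_m = 269.7672 − y_svg.

**Shape 1** — `<path>` quadratic bezier, stroke `#008000` → cut (S786, F1163). Control points (SVG): P0=(58.9540,181.2786), P1=(104.8517,107.6674), P2=(83.7173,36.8802); sampled at t=k/4. Machine vertices: (58.9540,88.4886) → (77.7133,125.1177) → (88.0937,161.3938) → (90.0950,197.3169) → (83.7173,232.8870). Open path.

**Shape 2** — `<circle>` circle, stroke `#008000` → cut (S786, F1163). Machine vertices: (110.4254,160.6085) → (107.6437,167.3242) → (100.9280,170.1059) → (94.2123,167.3242) → (91.4306,160.6085) → (94.2123,153.8928) → (100.9280,151.1111) → (107.6437,153.8928) → (110.4254,160.6085). Closed: final G1 returns to the first vertex.

**Shape 3** — `<path>` cubic bezier, stroke `#000000` → score (S615, F2042). Control points (SVG): P0=(12.3322,81.4217), P1=(36.2284,103.9398), P2=(92.1620,142.7831), P3=(83.7009,135.2877); sampled at t=k/4. Machine vertices: (12.3322,188.3455) → (34.7546,169.3751) → (60.1505,150.1574) → (79.4795,136.5673) → (83.7009,134.4795). Open path.

**Shape 4** — `<path>` open polyline, stroke `#008000` → cut (S786, F1163). Machine vertices: (81.4042,165.4366) → (42.4922,262.1736) → (52.3361,206.5288). Open path.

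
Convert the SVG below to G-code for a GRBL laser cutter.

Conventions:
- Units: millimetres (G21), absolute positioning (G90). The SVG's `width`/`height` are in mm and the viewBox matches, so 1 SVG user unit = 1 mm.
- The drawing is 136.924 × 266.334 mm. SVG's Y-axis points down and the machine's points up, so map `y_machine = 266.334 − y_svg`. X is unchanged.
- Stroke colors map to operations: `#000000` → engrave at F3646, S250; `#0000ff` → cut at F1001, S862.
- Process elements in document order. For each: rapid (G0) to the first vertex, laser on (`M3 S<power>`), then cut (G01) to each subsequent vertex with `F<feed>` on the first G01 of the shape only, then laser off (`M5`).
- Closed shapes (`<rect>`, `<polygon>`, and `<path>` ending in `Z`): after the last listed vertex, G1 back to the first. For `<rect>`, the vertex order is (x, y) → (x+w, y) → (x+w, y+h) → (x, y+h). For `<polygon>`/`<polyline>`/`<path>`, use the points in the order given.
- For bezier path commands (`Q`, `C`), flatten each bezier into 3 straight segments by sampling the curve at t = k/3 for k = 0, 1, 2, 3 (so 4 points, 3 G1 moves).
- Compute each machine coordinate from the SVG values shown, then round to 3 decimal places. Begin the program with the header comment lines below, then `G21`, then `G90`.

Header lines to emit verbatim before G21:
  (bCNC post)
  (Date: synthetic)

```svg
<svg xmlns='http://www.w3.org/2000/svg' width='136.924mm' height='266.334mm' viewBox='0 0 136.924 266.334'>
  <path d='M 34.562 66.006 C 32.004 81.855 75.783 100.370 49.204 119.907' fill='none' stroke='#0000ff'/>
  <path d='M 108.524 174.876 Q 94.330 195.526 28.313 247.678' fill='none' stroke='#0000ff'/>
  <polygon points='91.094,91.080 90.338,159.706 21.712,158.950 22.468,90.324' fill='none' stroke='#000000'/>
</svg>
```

Since the viewBox matches the mm dimensions, user units are millimetres directly. The only transform is the Y-flip y_m = 266.334 − y_svg.

Shape 1 is a cubic bezier drawn with `<path>`. Its stroke #0000ff means cut at S862, F1001. After flipping Y the toolpath is (34.562,200.328) → (43.128,183.651) → (56.652,165.562) → (49.204,146.427).

Shape 2 is a quadratic bezier drawn with `<path>`. Its stroke #0000ff means cut at S862, F1001. After flipping Y the toolpath is (108.524,91.458) → (93.303,74.191) → (66.566,49.924) → (28.313,18.656).

Shape 3 is a regular polygon drawn with `<polygon>`. Its stroke #000000 means engrave at S250, F3646. After flipping Y the toolpath is (91.094,175.254) → (90.338,106.628) → (21.712,107.384) → (22.468,176.010) → (91.094,175.254), returning to the start.

(bCNC post)
(Date: synthetic)
G21
G90
G0 X34.562 Y200.328
M3 S862
G01 X43.128 Y183.651 F1001
G01 X56.652 Y165.562
G01 X49.204 Y146.427
M5
G0 X108.524 Y91.458
M3 S862
G01 X93.303 Y74.191 F1001
G01 X66.566 Y49.924
G01 X28.313 Y18.656
M5
G0 X91.094 Y175.254
M3 S250
G01 X90.338 Y106.628 F3646
G01 X21.712 Y107.384
G01 X22.468 Y176.010
G01 X91.094 Y175.254
M5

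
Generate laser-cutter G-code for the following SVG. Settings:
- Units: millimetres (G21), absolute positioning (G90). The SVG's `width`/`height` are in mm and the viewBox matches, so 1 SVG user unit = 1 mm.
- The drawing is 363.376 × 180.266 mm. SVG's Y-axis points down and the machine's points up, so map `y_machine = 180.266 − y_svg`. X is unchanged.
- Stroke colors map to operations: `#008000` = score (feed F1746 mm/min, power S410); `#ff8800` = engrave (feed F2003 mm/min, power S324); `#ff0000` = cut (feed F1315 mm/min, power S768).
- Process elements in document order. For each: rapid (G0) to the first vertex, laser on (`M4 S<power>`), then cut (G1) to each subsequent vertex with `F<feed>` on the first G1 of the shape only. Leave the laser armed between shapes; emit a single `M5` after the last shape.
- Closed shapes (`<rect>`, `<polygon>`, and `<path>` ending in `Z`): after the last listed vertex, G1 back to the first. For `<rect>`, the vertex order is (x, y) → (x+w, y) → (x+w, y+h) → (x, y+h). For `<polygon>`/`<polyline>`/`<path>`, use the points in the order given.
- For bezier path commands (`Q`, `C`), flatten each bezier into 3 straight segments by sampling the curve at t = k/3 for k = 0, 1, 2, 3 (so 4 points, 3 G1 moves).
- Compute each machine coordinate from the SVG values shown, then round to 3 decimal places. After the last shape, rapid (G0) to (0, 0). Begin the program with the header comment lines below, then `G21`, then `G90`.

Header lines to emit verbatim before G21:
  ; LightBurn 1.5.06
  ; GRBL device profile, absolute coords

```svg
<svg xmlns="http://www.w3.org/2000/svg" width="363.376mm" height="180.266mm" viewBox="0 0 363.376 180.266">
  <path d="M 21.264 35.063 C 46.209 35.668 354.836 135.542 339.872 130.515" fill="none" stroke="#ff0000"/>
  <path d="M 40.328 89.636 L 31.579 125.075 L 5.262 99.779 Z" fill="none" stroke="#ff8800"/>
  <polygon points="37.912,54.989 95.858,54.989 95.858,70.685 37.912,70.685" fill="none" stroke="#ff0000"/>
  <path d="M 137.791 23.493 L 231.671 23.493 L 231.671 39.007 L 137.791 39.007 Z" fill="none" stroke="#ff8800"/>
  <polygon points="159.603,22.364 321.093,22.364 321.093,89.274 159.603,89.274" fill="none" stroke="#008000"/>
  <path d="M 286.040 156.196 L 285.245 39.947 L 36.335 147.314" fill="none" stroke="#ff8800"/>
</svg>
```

; LightBurn 1.5.06
; GRBL device profile, absolute coords
G21
G90
G0 X21.264 Y145.203
M4 S768
G1 X118.278 Y119.070 F1315
G1 X269.464 Y72.129
G1 X339.872 Y49.751
G0 X40.328 Y90.630
M4 S324
G1 X31.579 Y55.191 F2003
G1 X5.262 Y80.487
G1 X40.328 Y90.630
G0 X37.912 Y125.277
M4 S768
G1 X95.858 Y125.277 F1315
G1 X95.858 Y109.581
G1 X37.912 Y109.581
G1 X37.912 Y125.277
G0 X137.791 Y156.773
M4 S324
G1 X231.671 Y156.773 F2003
G1 X231.671 Y141.259
G1 X137.791 Y141.259
G1 X137.791 Y156.773
G0 X159.603 Y157.902
M4 S410
G1 X321.093 Y157.902 F1746
G1 X321.093 Y90.992
G1 X159.603 Y90.992
G1 X159.603 Y157.902
G0 X286.040 Y24.070
M4 S324
G1 X285.245 Y140.319 F2003
G1 X36.335 Y32.952
M5
G0 X0.000 Y0.000

1 u = 1 mm; y_m = 180.266 − y.

[1] `<path>` cubic bezier, #ff0000→cut S768 F1315: (21.264,145.203) → (118.278,119.070) → (269.464,72.129) → (339.872,49.751)

[2] `<path>` regular polygon, #ff8800→engrave S324 F2003: (40.328,90.630) → (31.579,55.191) → (5.262,80.487) → (40.328,90.630) (closed)

[3] `<polygon>` rectangle, #ff0000→cut S768 F1315: (37.912,125.277) → (95.858,125.277) → (95.858,109.581) → (37.912,109.581) → (37.912,125.277) (closed)

[4] `<path>` rectangle, #ff8800→engrave S324 F2003: (137.791,156.773) → (231.671,156.773) → (231.671,141.259) → (137.791,141.259) → (137.791,156.773) (closed)

[5] `<polygon>` rectangle, #008000→score S410 F1746: (159.603,157.902) → (321.093,157.902) → (321.093,90.992) → (159.603,90.992) → (159.603,157.902) (closed)

[6] `<path>` open polyline, #ff8800→engrave S324 F2003: (286.040,24.070) → (285.245,140.319) → (36.335,32.952)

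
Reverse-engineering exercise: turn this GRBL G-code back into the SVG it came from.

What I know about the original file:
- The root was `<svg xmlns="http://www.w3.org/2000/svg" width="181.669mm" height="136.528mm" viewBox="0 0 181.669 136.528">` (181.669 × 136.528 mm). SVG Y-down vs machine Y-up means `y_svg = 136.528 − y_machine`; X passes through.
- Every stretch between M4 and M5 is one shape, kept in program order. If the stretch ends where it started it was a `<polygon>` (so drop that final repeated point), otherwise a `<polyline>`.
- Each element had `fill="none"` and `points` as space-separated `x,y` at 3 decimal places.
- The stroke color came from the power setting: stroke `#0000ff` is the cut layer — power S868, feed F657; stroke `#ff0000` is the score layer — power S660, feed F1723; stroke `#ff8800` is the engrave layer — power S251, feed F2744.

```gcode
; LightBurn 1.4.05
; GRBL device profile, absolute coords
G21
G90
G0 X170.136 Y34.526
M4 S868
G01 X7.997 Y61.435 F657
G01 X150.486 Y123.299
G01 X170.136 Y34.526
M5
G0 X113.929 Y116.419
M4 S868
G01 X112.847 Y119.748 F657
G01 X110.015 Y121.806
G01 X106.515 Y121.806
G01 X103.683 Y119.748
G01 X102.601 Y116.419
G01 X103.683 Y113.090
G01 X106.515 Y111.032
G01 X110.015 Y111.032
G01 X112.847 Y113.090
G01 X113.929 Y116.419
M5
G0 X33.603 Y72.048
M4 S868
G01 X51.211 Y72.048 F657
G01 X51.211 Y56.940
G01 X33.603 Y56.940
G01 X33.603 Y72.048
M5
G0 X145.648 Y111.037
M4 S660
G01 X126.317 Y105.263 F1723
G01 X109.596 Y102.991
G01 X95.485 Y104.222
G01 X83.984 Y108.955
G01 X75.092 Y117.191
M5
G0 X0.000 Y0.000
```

<svg xmlns="http://www.w3.org/2000/svg" width="181.669mm" height="136.528mm" viewBox="0 0 181.669 136.528">
  <polygon points="170.136,102.002 7.997,75.093 150.486,13.229" fill="none" stroke="#0000ff"/>
  <polygon points="113.929,20.109 112.847,16.780 110.015,14.722 106.515,14.722 103.683,16.780 102.601,20.109 103.683,23.438 106.515,25.496 110.015,25.496 112.847,23.438" fill="none" stroke="#0000ff"/>
  <polygon points="33.603,64.480 51.211,64.480 51.211,79.588 33.603,79.588" fill="none" stroke="#0000ff"/>
  <polyline points="145.648,25.491 126.317,31.265 109.596,33.537 95.485,32.306 83.984,27.573 75.092,19.337" fill="none" stroke="#ff0000"/>
</svg>

Each laser-on run becomes one SVG element. Flip Y back into SVG space with y_svg = 136.528 − y_machine.

Run 1: the run's S868 means `#0000ff` (cut). The run returns to its start, so emit a `<polygon>` with points (Y-flipped): 170.136,102.002 7.997,75.093 150.486,13.229.

Run 2: power S868 maps to stroke `#0000ff` (cut). The run returns to its start, so emit a `<polygon>` with points (Y-flipped): 113.929,20.109 112.847,16.780 110.015,14.722 106.515,14.722 103.683,16.780 102.601,20.109 103.683,23.438 106.515,25.496 110.015,25.496 112.847,23.438.

Run 3: the run's S868 means `#0000ff` (cut). The run returns to its start, so emit a `<polygon>` with points (Y-flipped): 33.603,64.480 51.211,64.480 51.211,79.588 33.603,79.588.

Run 4: S660 ⇒ score layer `#ff0000`. The run is open, so emit a `<polyline>` with points (Y-flipped): 145.648,25.491 126.317,31.265 109.596,33.537 95.485,32.306 83.984,27.573 75.092,19.337.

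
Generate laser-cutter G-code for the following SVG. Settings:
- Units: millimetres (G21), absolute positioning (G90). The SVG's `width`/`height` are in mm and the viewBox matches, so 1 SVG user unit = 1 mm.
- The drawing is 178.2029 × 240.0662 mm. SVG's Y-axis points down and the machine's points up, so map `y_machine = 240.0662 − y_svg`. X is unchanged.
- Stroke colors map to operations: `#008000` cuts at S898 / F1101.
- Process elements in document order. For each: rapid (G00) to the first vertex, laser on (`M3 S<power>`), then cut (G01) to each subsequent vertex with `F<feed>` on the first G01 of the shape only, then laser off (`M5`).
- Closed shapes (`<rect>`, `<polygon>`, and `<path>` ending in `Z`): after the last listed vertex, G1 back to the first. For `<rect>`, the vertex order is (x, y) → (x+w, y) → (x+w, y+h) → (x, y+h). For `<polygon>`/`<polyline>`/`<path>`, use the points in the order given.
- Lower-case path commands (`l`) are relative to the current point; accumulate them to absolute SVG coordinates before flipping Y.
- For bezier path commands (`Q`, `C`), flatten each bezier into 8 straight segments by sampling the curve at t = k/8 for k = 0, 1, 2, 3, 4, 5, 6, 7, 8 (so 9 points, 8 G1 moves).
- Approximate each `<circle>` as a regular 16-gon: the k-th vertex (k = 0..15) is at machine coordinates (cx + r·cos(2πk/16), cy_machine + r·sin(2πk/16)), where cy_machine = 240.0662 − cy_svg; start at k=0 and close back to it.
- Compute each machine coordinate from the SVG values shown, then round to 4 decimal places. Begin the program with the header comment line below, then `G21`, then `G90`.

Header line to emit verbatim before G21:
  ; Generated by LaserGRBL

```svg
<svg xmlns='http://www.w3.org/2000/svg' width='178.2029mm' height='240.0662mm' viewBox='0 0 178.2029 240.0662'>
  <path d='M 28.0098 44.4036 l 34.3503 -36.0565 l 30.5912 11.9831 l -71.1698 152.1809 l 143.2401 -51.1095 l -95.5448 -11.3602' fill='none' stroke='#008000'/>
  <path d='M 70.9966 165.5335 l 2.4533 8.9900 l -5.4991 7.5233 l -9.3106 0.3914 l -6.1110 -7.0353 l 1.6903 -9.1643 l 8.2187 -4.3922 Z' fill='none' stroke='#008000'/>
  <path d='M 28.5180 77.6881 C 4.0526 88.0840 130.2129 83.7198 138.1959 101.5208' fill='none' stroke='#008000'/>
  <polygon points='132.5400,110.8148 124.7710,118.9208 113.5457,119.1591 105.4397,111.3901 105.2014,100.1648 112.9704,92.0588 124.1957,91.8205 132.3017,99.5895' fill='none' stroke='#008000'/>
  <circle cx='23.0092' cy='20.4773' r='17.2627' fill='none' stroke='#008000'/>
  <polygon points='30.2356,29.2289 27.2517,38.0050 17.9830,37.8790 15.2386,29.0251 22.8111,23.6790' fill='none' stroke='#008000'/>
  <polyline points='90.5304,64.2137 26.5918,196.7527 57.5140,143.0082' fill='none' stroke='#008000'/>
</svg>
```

Since the viewBox matches the mm dimensions, user units are millimetres directly. The only transform is the Y-flip y_m = 240.0662 − y_svg.

Shape 1 is a open polyline drawn with `<path>`. Its stroke #008000 means cut at S898, F1101. After flipping Y the toolpath is (28.0098,195.6626) → (62.3601,231.7191) → (92.9513,219.7360) → (21.7815,67.5551) → (165.0216,118.6646) → (69.4768,130.0248).

Shape 2 is a regular polygon drawn with `<path>`. Its stroke #008000 means cut at S898, F1101. After flipping Y the toolpath is (70.9966,74.5327) → (73.4499,65.5427) → (67.9508,58.0194) → (58.6402,57.6280) → (52.5292,64.6633) → (54.2195,73.8276) → (62.4382,78.2198) → (70.9966,74.5327), returning to the start.

Shape 3 is a cubic bezier drawn with `<path>`. Its stroke #008000 means cut at S898, F1101. After flipping Y the toolpath is (28.5180,162.3781) → (25.8790,159.0994) → (34.2112,156.7717) → (50.3645,154.9624) → (71.1888,153.2387) → (93.5341,151.1678) → (114.2505,148.3171) → (130.1877,144.2539) → (138.1959,138.5454).

Shape 4 is a regular polygon drawn with `<polygon>`. Its stroke #008000 means cut at S898, F1101. After flipping Y the toolpath is (132.5400,129.2514) → (124.7710,121.1454) → (113.5457,120.9071) → (105.4397,128.6761) → (105.2014,139.9014) → (112.9704,148.0074) → (124.1957,148.2457) → (132.3017,140.4767) → (132.5400,129.2514), returning to the start.

Shape 5 is a circle drawn with `<circle>`. Its stroke #008000 means cut at S898, F1101. After flipping Y the toolpath is (40.2719,219.5889) → (38.9579,226.1950) → (35.2158,231.7955) → (29.6153,235.5376) → (23.0092,236.8516) → (16.4031,235.5376) → (10.8026,231.7955) → (7.0605,226.1950) → (5.7465,219.5889) → (7.0605,212.9828) → (10.8026,207.3823) → (16.4031,203.6402) → (23.0092,202.3262) → (29.6153,203.6402) → (35.2158,207.3823) → (38.9579,212.9828) → (40.2719,219.5889), returning to the start.

Shape 6 is a regular polygon drawn with `<polygon>`. Its stroke #008000 means cut at S898, F1101. After flipping Y the toolpath is (30.2356,210.8373) → (27.2517,202.0612) → (17.9830,202.1872) → (15.2386,211.0411) → (22.8111,216.3872) → (30.2356,210.8373), returning to the start.

Shape 7 is a open polyline drawn with `<polyline>`. Its stroke #008000 means cut at S898, F1101. After flipping Y the toolpath is (90.5304,175.8525) → (26.5918,43.3135) → (57.5140,97.0580).

; Generated by LaserGRBL
G21
G90
G00 X28.0098 Y195.6626
M3 S898
G01 X62.3601 Y231.7191 F1101
G01 X92.9513 Y219.7360
G01 X21.7815 Y67.5551
G01 X165.0216 Y118.6646
G01 X69.4768 Y130.0248
M5
G00 X70.9966 Y74.5327
M3 S898
G01 X73.4499 Y65.5427 F1101
G01 X67.9508 Y58.0194
G01 X58.6402 Y57.6280
G01 X52.5292 Y64.6633
G01 X54.2195 Y73.8276
G01 X62.4382 Y78.2198
G01 X70.9966 Y74.5327
M5
G00 X28.5180 Y162.3781
M3 S898
G01 X25.8790 Y159.0994 F1101
G01 X34.2112 Y156.7717
G01 X50.3645 Y154.9624
G01 X71.1888 Y153.2387
G01 X93.5341 Y151.1678
G01 X114.2505 Y148.3171
G01 X130.1877 Y144.2539
G01 X138.1959 Y138.5454
M5
G00 X132.5400 Y129.2514
M3 S898
G01 X124.7710 Y121.1454 F1101
G01 X113.5457 Y120.9071
G01 X105.4397 Y128.6761
G01 X105.2014 Y139.9014
G01 X112.9704 Y148.0074
G01 X124.1957 Y148.2457
G01 X132.3017 Y140.4767
G01 X132.5400 Y129.2514
M5
G00 X40.2719 Y219.5889
M3 S898
G01 X38.9579 Y226.1950 F1101
G01 X35.2158 Y231.7955
G01 X29.6153 Y235.5376
G01 X23.0092 Y236.8516
G01 X16.4031 Y235.5376
G01 X10.8026 Y231.7955
G01 X7.0605 Y226.1950
G01 X5.7465 Y219.5889
G01 X7.0605 Y212.9828
G01 X10.8026 Y207.3823
G01 X16.4031 Y203.6402
G01 X23.0092 Y202.3262
G01 X29.6153 Y203.6402
G01 X35.2158 Y207.3823
G01 X38.9579 Y212.9828
G01 X40.2719 Y219.5889
M5
G00 X30.2356 Y210.8373
M3 S898
G01 X27.2517 Y202.0612 F1101
G01 X17.9830 Y202.1872
G01 X15.2386 Y211.0411
G01 X22.8111 Y216.3872
G01 X30.2356 Y210.8373
M5
G00 X90.5304 Y175.8525
M3 S898
G01 X26.5918 Y43.3135 F1101
G01 X57.5140 Y97.0580
M5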